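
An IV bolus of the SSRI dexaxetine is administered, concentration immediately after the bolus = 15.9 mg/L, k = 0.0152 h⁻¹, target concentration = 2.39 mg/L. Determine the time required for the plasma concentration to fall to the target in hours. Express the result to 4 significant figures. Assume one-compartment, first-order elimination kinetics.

124.7 h

t = ln(C₀ / C) / k = ln(15.90 / 2.39) / 0.01520
  = ln(6.653) / 0.01520 = 1.895 / 0.01520 = 124.7 h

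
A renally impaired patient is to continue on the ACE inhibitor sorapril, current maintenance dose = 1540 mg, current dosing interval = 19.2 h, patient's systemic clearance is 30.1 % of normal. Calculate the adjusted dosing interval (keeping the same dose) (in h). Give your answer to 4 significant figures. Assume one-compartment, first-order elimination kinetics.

To keep the same average steady-state level, dosing rate must scale with clearance.
CL ratio = 30.1 / 100 = 0.3010
New interval (same dose) = 19.2 / 0.3010 = 63.79 h

63.79 h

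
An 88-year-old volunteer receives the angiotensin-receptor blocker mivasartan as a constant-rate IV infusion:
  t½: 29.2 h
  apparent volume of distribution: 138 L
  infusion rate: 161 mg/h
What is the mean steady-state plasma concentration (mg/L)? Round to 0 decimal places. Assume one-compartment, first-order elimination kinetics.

49 mg/L

k = ln2 / t½ = 0.693147 / 29.2 = 0.02374 h⁻¹
CL = k × Vd = 0.02374 × 138 = 3.276 L/h
At steady state Css = R₀ / CL = 161 / 3.276 = 49.15 mg/L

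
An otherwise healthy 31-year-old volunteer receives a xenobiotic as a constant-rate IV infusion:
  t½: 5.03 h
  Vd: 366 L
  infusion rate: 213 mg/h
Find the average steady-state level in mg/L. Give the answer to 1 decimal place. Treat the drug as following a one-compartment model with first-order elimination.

k = ln2 / t½ = 0.693147 / 5.03 = 0.1378 h⁻¹
CL = k × Vd = 0.1378 × 366 = 50.43 L/h
At steady state Css = R₀ / CL = 213 / 50.43 = 4.224 mg/L

4.2 mg/L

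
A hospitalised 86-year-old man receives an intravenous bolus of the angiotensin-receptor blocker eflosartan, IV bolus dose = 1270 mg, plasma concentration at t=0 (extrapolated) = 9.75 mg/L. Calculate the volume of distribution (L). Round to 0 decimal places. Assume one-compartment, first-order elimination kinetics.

130 L

Vd = Dose / C₀ = 1270 / 9.75 = 130.3 L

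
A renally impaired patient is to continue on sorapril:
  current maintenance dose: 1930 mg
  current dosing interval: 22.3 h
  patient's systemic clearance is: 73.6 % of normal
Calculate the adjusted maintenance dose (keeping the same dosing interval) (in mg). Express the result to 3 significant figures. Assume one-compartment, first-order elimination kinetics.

To keep the same average steady-state level, dosing rate must scale with clearance.
CL ratio = 73.6 / 100 = 0.7360
New dose (same interval) = 1930 × 0.7360 = 1420 mg

1420 mg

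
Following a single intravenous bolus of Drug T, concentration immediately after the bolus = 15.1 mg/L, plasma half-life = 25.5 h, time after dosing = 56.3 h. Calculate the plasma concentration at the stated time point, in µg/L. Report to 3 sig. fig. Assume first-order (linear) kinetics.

3270 µg/L

k = ln2 / t½ = 0.693147 / 25.5 = 0.02718 h⁻¹
C = C₀ · e^(−k·t) = 15.10 × e^(−0.02718 × 56.3)
  = 15.10 × 0.2165 = 3.269 mg/L
Convert: 3.269 mg/L × 1000 = 3269 µg/L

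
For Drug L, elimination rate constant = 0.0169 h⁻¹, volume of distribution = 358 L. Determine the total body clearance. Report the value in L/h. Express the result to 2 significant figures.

6.1 L/h

CL = k × Vd = 0.0169 × 358 = 6.050 L/h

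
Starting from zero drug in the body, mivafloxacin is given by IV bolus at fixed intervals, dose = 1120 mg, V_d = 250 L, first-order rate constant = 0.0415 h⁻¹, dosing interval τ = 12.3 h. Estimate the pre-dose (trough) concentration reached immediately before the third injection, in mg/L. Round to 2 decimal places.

4.30 mg/L

C₀ per dose = Dose / Vd = 1120 / 250 = 4.480 mg/L
Fraction remaining after one interval: r = e^(−kτ) = e^(−0.04150 × 12.3) = 0.6002
Before dose 3, 2 doses have been given (aged 1τ, 2τ).
C_trough = C₀ × (r + r²) = 4.480 × (0.6002 + 0.3602) = 4.303 mg/L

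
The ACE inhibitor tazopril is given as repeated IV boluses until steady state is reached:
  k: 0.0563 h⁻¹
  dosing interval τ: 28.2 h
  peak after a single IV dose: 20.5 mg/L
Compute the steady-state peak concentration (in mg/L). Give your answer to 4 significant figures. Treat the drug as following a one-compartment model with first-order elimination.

25.77 mg/L

e^(−kτ) = e^(−0.05630 × 28.2) = 0.2044
Accumulation ratio R = 1 / (1 − e^(−kτ)) = 1 / (1 − 0.2044) = 1.257
Steady-state peak = C₀ × R = 20.5 × 1.257 = 25.77 mg/L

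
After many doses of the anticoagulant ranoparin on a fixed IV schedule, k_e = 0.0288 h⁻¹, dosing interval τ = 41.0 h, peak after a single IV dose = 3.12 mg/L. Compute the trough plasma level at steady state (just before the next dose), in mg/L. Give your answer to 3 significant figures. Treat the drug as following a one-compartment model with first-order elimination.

1.38 mg/L

e^(−kτ) = e^(−0.02880 × 41.0) = 0.3070
Accumulation ratio R = 1 / (1 − e^(−kτ)) = 1 / (1 − 0.3070) = 1.443
Steady-state trough = C₀ × R × e^(−kτ) = 3.12 × 1.443 × 0.3070 = 1.382 mg/L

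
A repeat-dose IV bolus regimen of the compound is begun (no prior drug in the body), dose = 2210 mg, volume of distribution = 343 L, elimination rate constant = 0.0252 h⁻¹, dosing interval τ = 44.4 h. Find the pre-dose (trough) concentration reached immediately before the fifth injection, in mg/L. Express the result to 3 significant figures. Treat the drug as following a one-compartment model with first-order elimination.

3.09 mg/L

C₀ per dose = Dose / Vd = 2210 / 343 = 6.443 mg/L
Fraction remaining after one interval: r = e^(−kτ) = e^(−0.02520 × 44.4) = 0.3266
Before dose 5, 4 doses have been given (aged 1τ, 2τ, 3τ, 4τ).
C_trough = C₀ × (r + r² + … + r^4) = C₀ × r(1−r^4)/(1−r)
        = 6.443 × 0.3266 × (1 − 0.01138) / (1 − 0.3266) = 3.089 mg/L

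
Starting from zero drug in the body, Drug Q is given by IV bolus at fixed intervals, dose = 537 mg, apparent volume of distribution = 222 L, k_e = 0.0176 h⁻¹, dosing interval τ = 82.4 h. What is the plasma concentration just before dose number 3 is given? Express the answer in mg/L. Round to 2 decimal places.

0.70 mg/L

C₀ per dose = Dose / Vd = 537 / 222 = 2.419 mg/L
Fraction remaining after one interval: r = e^(−kτ) = e^(−0.01760 × 82.4) = 0.2345
Before dose 3, 2 doses have been given (aged 1τ, 2τ).
C_trough = C₀ × (r + r²) = 2.419 × (0.2345 + 0.05499) = 0.7003 mg/L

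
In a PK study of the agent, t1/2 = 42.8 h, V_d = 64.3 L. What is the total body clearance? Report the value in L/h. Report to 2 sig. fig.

k = ln2 / t½ = 0.693147 / 42.8 = 0.01620 h⁻¹
CL = k × Vd = 0.01620 × 64.3 = 1.042 L/h

1.0 L/h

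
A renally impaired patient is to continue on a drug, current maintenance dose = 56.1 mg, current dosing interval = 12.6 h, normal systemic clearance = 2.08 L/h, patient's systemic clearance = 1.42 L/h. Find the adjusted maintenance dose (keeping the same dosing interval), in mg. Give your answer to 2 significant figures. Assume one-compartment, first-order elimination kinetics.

To keep the same average steady-state level, dosing rate must scale with clearance.
CL ratio = 1.42 / 2.08 = 0.6827
New dose (same interval) = 56.1 × 0.6827 = 38.30 mg

38 mg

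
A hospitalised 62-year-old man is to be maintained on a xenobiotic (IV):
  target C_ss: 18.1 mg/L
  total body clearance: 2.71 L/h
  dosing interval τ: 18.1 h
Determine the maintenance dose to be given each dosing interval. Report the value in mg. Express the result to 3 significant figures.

At steady state, Dose/τ = Css × CL.
Dose = Css × CL × τ = 18.1 × 2.710 × 18.1 = 887.8 mg

888 mg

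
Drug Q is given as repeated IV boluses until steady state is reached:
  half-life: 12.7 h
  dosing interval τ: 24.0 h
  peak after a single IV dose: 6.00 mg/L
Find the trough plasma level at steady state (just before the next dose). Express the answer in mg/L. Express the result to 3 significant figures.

k = ln2 / t½ = 0.693147 / 12.7 = 0.05458 h⁻¹
e^(−kτ) = e^(−0.05458 × 24.0) = 0.2698
Accumulation ratio R = 1 / (1 − e^(−kτ)) = 1 / (1 − 0.2698) = 1.369
Steady-state trough = C₀ × R × e^(−kτ) = 6.00 × 1.369 × 0.2698 = 2.216 mg/L

2.22 mg/L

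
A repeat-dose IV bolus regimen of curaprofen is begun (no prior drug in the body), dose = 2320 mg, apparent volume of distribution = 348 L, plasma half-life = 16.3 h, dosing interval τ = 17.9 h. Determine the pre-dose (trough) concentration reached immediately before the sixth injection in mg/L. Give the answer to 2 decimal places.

5.71 mg/L

C₀ per dose = Dose / Vd = 2320 / 348 = 6.667 mg/L
k = ln2 / t½ = 0.693147 / 16.3 = 0.04252 h⁻¹
Fraction remaining after one interval: r = e^(−kτ) = e^(−0.04252 × 17.9) = 0.4671
Before dose 6, 5 doses have been given (aged 1τ, 2τ, 3τ, 4τ, 5τ).
C_trough = C₀ × (r + r² + … + r^5) = C₀ × r(1−r^5)/(1−r)
        = 6.667 × 0.4671 × (1 − 0.02224) / (1 − 0.4671) = 5.714 mg/L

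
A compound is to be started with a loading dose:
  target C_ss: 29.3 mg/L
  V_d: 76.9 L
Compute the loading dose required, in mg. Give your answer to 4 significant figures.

LD = Css × Vd = 29.3 × 76.9 = 2253 mg

2253 mg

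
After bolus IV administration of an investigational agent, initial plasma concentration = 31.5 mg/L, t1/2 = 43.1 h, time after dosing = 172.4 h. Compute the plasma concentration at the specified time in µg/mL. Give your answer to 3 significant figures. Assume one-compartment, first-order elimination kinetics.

k = ln2 / t½ = 0.693147 / 43.1 = 0.01608 h⁻¹
t / t½ = 172.4 / 43.1 = 4 half-lives
C = C₀ × (1/2)^4 = 31.50 × 0.06250 = 1.969 mg/L
(1.969 mg/L = 1.969 µg/mL)

1.97 µg/mL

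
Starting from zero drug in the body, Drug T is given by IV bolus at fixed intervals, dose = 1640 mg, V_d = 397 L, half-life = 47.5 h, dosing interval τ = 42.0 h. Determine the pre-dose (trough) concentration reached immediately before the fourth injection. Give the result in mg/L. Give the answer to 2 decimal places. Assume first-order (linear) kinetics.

C₀ per dose = Dose / Vd = 1640 / 397 = 4.131 mg/L
k = ln2 / t½ = 0.693147 / 47.5 = 0.01459 h⁻¹
Fraction remaining after one interval: r = e^(−kτ) = e^(−0.01459 × 42.0) = 0.5418
Before dose 4, 3 doses have been given (aged 1τ, 2τ, 3τ).
C_trough = C₀ × (r + r² + … + r^3) = C₀ × r(1−r^3)/(1−r)
        = 4.131 × 0.5418 × (1 − 0.1590) / (1 − 0.5418) = 4.108 mg/L

4.11 mg/L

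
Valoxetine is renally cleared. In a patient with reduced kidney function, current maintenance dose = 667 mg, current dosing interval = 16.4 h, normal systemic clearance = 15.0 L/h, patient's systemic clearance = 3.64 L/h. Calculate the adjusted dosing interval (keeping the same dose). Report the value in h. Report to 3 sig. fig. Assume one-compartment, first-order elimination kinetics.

To keep the same average steady-state level, dosing rate must scale with clearance.
CL ratio = 3.64 / 15.0 = 0.2427
New interval (same dose) = 16.4 / 0.2427 = 67.57 h

67.6 h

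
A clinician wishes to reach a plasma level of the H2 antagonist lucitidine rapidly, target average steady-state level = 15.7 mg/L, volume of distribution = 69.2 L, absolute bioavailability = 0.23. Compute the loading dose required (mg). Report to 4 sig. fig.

LD = Css × Vd / F = 15.7 × 69.2 / 0.23 = 4724 mg

4724 mg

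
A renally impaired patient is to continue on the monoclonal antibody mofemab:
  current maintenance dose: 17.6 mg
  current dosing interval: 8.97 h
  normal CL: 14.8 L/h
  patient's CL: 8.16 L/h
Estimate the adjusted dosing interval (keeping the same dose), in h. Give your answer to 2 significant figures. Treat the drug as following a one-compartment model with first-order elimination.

To keep the same average steady-state level, dosing rate must scale with clearance.
CL ratio = 8.16 / 14.8 = 0.5514
New interval (same dose) = 8.97 / 0.5514 = 16.27 h

16 h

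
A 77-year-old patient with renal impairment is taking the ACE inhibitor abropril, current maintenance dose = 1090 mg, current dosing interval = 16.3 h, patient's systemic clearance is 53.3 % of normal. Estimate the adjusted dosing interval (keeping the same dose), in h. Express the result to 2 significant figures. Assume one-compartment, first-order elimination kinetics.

31 h

To keep the same average steady-state level, dosing rate must scale with clearance.
CL ratio = 53.3 / 100 = 0.5330
New interval (same dose) = 16.3 / 0.5330 = 30.58 h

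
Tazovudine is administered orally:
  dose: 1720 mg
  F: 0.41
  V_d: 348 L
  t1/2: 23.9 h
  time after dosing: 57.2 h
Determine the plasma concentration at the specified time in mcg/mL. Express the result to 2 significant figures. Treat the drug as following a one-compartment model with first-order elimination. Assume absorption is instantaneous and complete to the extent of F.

Amount reaching circulation = F × Dose = 0.41 × 1720 = 705.2 mg
C₀ = F·Dose / Vd = 705.2 / 348 = 2.026 mg/L
k = ln2 / t½ = 0.693147 / 23.9 = 0.02900 h⁻¹
C = C₀ · e^(−k·t) = 2.026 × e^(−0.02900 × 57.2)
  = 2.026 × 0.1904 = 0.3858 mg/L
(0.3858 mg/L = 0.3858 mcg/mL)

0.39 mcg/mL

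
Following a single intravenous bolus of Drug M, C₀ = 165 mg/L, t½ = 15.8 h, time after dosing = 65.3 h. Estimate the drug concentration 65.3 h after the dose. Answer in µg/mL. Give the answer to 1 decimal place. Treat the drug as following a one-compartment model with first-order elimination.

k = ln2 / t½ = 0.693147 / 15.8 = 0.04387 h⁻¹
C = C₀ · e^(−k·t) = 165.0 × e^(−0.04387 × 65.3)
  = 165.0 × 0.05700 = 9.405 mg/L
(9.405 mg/L = 9.405 µg/mL)

9.4 µg/mL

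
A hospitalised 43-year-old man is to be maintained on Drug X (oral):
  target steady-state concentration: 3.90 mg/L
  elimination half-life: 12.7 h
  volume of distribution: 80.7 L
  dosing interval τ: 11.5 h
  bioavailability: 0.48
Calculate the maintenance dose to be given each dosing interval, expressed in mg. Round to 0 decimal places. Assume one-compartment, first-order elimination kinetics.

k = ln2 / t½ = 0.693147 / 12.7 = 0.05458 h⁻¹
CL = k × Vd = 0.05458 × 80.7 = 4.405 L/h
At steady state, F × (Dose/τ) = Css × CL.
Dose = Css × CL × τ / F = 3.90 × 4.405 × 11.5 / 0.48 = 411.6 mg

412 mg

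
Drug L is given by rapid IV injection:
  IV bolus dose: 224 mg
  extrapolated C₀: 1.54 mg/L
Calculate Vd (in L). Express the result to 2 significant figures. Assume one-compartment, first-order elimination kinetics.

Vd = Dose / C₀ = 224.0 / 1.54 = 145.5 L

150 L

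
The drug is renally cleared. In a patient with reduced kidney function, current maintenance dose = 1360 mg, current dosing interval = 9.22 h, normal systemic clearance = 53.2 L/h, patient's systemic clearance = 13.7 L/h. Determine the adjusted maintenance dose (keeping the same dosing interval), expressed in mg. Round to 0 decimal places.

To keep the same average steady-state level, dosing rate must scale with clearance.
CL ratio = 13.7 / 53.2 = 0.2575
New dose (same interval) = 1360 × 0.2575 = 350.2 mg

350 mg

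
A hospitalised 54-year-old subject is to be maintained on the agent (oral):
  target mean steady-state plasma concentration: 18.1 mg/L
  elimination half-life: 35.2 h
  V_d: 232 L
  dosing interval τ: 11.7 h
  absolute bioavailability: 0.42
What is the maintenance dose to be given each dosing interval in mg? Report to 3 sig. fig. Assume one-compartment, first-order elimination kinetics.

2300 mg

k = ln2 / t½ = 0.693147 / 35.2 = 0.01969 h⁻¹
CL = k × Vd = 0.01969 × 232 = 4.568 L/h
At steady state, F × (Dose/τ) = Css × CL.
Dose = Css × CL × τ / F = 18.1 × 4.568 × 11.7 / 0.42 = 2303 mg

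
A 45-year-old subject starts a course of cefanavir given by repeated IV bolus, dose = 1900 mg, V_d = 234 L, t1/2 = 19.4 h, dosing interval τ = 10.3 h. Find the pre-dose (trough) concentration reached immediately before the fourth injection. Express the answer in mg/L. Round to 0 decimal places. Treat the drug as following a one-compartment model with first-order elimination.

12 mg/L

C₀ per dose = Dose / Vd = 1900 / 234 = 8.120 mg/L
k = ln2 / t½ = 0.693147 / 19.4 = 0.03573 h⁻¹
Fraction remaining after one interval: r = e^(−kτ) = e^(−0.03573 × 10.3) = 0.6921
Before dose 4, 3 doses have been given (aged 1τ, 2τ, 3τ).
C_trough = C₀ × (r + r² + … + r^3) = C₀ × r(1−r^3)/(1−r)
        = 8.120 × 0.6921 × (1 − 0.3315) / (1 − 0.6921) = 12.20 mg/L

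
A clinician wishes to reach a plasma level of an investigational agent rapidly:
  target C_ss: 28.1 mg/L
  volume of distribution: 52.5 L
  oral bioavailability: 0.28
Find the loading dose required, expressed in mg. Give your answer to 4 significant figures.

LD = Css × Vd / F = 28.1 × 52.5 / 0.28 = 5269 mg

5269 mg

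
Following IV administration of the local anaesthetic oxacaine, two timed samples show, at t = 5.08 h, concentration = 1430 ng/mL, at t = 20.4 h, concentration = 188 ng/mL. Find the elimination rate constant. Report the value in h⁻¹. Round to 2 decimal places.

k = ln(C₁/C₂) / (t₂ − t₁) = ln(1430/188) / (20.4 − 5.08)
  = 2.029 / 15.32 = 0.1324 h⁻¹

0.13 h⁻¹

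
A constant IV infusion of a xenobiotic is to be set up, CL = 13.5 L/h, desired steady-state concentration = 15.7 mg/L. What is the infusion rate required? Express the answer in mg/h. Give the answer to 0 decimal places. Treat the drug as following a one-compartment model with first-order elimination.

At steady state, infusion rate R₀ = Css × CL = 15.7 × 13.50 = 212.0 mg/h

212 mg/h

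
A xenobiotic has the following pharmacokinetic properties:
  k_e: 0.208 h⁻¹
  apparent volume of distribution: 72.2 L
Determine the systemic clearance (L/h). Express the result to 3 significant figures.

CL = k × Vd = 0.208 × 72.2 = 15.02 L/h

15.0 L/h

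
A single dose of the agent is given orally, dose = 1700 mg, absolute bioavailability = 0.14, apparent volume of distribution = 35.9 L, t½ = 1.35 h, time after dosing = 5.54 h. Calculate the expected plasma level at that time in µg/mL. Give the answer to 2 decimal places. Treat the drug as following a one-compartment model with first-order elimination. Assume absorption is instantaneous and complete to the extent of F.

0.39 µg/mL

Amount reaching circulation = F × Dose = 0.14 × 1700 = 238.0 mg
C₀ = F·Dose / Vd = 238.0 / 35.9 = 6.630 mg/L
k = ln2 / t½ = 0.693147 / 1.35 = 0.5134 h⁻¹
C = C₀ · e^(−k·t) = 6.630 × e^(−0.5134 × 5.54)
  = 6.630 × 0.05818 = 0.3857 mg/L
(0.3857 mg/L = 0.3857 µg/mL)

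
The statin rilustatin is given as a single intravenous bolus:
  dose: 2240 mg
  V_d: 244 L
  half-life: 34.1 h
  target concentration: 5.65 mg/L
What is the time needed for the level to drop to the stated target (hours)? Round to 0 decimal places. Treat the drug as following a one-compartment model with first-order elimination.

C₀ = Dose / Vd = 2240 / 244 = 9.180 mg/L
k = ln2 / t½ = 0.693147 / 34.1 = 0.02033 h⁻¹
t = ln(C₀ / C) / k = ln(9.180 / 5.65) / 0.02033
  = ln(1.625) / 0.02033 = 0.4855 / 0.02033 = 23.88 h

24 h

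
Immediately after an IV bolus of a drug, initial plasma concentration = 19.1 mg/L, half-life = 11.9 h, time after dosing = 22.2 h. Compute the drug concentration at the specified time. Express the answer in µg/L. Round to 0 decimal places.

5241 µg/L

k = ln2 / t½ = 0.693147 / 11.9 = 0.05825 h⁻¹
C = C₀ · e^(−k·t) = 19.10 × e^(−0.05825 × 22.2)
  = 19.10 × 0.2744 = 5.241 mg/L
Convert: 5.241 mg/L × 1000 = 5241 µg/L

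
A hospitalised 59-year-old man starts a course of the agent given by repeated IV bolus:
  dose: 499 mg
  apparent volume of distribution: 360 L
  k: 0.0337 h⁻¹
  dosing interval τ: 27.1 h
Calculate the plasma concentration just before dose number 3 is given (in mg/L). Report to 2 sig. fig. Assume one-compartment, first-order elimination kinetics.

0.78 mg/L

C₀ per dose = Dose / Vd = 499 / 360 = 1.386 mg/L
Fraction remaining after one interval: r = e^(−kτ) = e^(−0.03370 × 27.1) = 0.4012
Before dose 3, 2 doses have been given (aged 1τ, 2τ).
C_trough = C₀ × (r + r²) = 1.386 × (0.4012 + 0.1610) = 0.7792 mg/L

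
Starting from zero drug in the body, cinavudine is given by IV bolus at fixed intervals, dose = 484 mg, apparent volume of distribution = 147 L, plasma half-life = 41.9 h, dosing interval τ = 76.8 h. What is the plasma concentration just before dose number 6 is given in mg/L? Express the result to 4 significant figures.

1.283 mg/L

C₀ per dose = Dose / Vd = 484 / 147 = 3.293 mg/L
k = ln2 / t½ = 0.693147 / 41.9 = 0.01654 h⁻¹
Fraction remaining after one interval: r = e^(−kτ) = e^(−0.01654 × 76.8) = 0.2808
Before dose 6, 5 doses have been given (aged 1τ, 2τ, 3τ, 4τ, 5τ).
C_trough = C₀ × (r + r² + … + r^5) = C₀ × r(1−r^5)/(1−r)
        = 3.293 × 0.2808 × (1 − 0.001746) / (1 − 0.2808) = 1.283 mg/L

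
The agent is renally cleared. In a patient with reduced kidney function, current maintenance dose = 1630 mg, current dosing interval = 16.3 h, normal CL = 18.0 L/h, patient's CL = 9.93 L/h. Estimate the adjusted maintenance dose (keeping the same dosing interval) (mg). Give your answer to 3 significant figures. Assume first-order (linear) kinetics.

To keep the same average steady-state level, dosing rate must scale with clearance.
CL ratio = 9.93 / 18.0 = 0.5517
New dose (same interval) = 1630 × 0.5517 = 899.3 mg

899 mg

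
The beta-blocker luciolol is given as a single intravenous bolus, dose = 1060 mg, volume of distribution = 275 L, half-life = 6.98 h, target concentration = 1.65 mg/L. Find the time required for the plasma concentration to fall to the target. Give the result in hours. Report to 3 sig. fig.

8.54 h

C₀ = Dose / Vd = 1060 / 275 = 3.855 mg/L
k = ln2 / t½ = 0.693147 / 6.98 = 0.09930 h⁻¹
t = ln(C₀ / C) / k = ln(3.855 / 1.65) / 0.09930
  = ln(2.336) / 0.09930 = 0.8484 / 0.09930 = 8.544 h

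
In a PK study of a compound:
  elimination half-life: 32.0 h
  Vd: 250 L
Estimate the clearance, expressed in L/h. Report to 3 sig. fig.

k = ln2 / t½ = 0.693147 / 32.0 = 0.02166 h⁻¹
CL = k × Vd = 0.02166 × 250 = 5.415 L/h

5.42 L/h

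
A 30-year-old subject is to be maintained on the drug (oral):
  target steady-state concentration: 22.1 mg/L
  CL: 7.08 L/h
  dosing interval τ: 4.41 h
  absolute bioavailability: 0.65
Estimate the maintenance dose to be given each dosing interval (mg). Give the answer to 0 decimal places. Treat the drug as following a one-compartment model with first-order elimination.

1062 mg

At steady state, F × (Dose/τ) = Css × CL.
Dose = Css × CL × τ / F = 22.1 × 7.080 × 4.41 / 0.65 = 1062 mg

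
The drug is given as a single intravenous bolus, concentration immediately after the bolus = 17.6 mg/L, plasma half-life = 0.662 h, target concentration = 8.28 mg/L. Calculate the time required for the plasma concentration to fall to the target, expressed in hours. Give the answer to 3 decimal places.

0.720 h

k = ln2 / t½ = 0.693147 / 0.662 = 1.047 h⁻¹
t = ln(C₀ / C) / k = ln(17.60 / 8.28) / 1.047
  = ln(2.126) / 1.047 = 0.7542 / 1.047 = 0.7203 h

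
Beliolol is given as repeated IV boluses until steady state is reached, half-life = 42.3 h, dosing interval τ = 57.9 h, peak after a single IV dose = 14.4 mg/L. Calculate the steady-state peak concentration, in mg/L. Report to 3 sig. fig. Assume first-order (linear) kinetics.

k = ln2 / t½ = 0.693147 / 42.3 = 0.01639 h⁻¹
e^(−kτ) = e^(−0.01639 × 57.9) = 0.3871
Accumulation ratio R = 1 / (1 − e^(−kτ)) = 1 / (1 − 0.3871) = 1.632
Steady-state peak = C₀ × R = 14.4 × 1.632 = 23.50 mg/L

23.5 mg/L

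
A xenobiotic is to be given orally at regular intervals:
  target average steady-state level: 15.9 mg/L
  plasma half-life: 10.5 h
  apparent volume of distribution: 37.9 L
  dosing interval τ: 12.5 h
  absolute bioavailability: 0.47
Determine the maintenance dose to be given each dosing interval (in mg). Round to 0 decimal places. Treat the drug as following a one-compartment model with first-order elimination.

1058 mg

k = ln2 / t½ = 0.693147 / 10.5 = 0.06601 h⁻¹
CL = k × Vd = 0.06601 × 37.9 = 2.502 L/h
At steady state, F × (Dose/τ) = Css × CL.
Dose = Css × CL × τ / F = 15.9 × 2.502 × 12.5 / 0.47 = 1058 mg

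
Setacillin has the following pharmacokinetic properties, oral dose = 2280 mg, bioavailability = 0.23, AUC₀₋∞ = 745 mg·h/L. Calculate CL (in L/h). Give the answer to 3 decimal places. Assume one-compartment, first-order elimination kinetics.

CL = F·Dose / AUC = 0.23 × 2280 / 745 = 0.7039 L/h

0.704 L/h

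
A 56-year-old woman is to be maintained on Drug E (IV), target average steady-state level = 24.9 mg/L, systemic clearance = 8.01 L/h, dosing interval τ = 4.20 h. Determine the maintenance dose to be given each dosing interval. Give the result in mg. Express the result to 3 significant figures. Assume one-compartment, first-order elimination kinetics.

838 mg

At steady state, Dose/τ = Css × CL.
Dose = Css × CL × τ = 24.9 × 8.010 × 4.20 = 837.7 mg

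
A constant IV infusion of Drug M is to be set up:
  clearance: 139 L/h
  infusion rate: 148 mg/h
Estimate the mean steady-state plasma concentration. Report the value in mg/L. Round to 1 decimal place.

At steady state Css = R₀ / CL = 148 / 139.0 = 1.065 mg/L

1.1 mg/L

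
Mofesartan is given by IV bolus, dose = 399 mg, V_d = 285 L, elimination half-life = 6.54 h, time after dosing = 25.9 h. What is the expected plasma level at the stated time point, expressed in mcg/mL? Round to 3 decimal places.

C₀ = Dose / Vd = 399.0 / 285 = 1.400 mg/L
k = ln2 / t½ = 0.693147 / 6.54 = 0.1060 h⁻¹
C = C₀ · e^(−k·t) = 1.400 × e^(−0.1060 × 25.9)
  = 1.400 × 0.06422 = 0.08991 mg/L
(0.08991 mg/L = 0.08991 mcg/mL)

0.090 mcg/mL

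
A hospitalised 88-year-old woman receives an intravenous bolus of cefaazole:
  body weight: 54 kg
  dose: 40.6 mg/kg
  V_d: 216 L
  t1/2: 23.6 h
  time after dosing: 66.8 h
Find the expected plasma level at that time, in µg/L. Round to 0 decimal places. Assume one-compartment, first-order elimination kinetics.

Total dose = 40.6 × 54 = 2192 mg
C₀ = Dose / Vd = 2192 / 216 = 10.15 mg/L
k = ln2 / t½ = 0.693147 / 23.6 = 0.02937 h⁻¹
C = C₀ · e^(−k·t) = 10.15 × e^(−0.02937 × 66.8)
  = 10.15 × 0.1406 = 1.427 mg/L
Convert: 1.427 mg/L × 1000 = 1427 µg/L

1427 µg/L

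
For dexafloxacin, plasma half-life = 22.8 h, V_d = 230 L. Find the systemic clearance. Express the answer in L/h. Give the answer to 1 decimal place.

7.0 L/h

k = ln2 / t½ = 0.693147 / 22.8 = 0.03040 h⁻¹
CL = k × Vd = 0.03040 × 230 = 6.992 L/h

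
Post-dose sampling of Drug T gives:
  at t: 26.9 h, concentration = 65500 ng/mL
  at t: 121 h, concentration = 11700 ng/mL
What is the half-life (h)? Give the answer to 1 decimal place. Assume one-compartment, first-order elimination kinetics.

k = ln(C₁/C₂) / (t₂ − t₁) = ln(65500/11700) / (121 − 26.9)
  = 1.722 / 94.10 = 0.01830 h⁻¹
t½ = ln2 / k = 0.693147 / 0.01830 = 37.88 h

37.9 h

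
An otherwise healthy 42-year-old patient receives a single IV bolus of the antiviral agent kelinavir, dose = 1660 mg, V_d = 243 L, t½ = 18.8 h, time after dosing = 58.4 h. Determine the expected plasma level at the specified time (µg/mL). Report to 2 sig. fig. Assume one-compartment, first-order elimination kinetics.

C₀ = Dose / Vd = 1660 / 243 = 6.831 mg/L
k = ln2 / t½ = 0.693147 / 18.8 = 0.03687 h⁻¹
C = C₀ · e^(−k·t) = 6.831 × e^(−0.03687 × 58.4)
  = 6.831 × 0.1161 = 0.7931 mg/L
(0.7931 mg/L = 0.7931 µg/mL)

0.79 µg/mL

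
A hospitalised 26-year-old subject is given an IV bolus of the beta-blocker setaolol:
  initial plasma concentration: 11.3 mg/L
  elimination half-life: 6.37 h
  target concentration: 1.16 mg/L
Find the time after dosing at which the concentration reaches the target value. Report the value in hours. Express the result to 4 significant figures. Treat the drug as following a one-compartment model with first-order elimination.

20.92 h

k = ln2 / t½ = 0.693147 / 6.37 = 0.1088 h⁻¹
t = ln(C₀ / C) / k = ln(11.30 / 1.16) / 0.1088
  = ln(9.741) / 0.1088 = 2.276 / 0.1088 = 20.92 h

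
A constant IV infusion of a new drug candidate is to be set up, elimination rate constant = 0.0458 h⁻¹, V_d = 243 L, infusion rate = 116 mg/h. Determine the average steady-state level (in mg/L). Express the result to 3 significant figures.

10.4 mg/L

CL = k × Vd = 0.04580 × 243 = 11.13 L/h
At steady state Css = R₀ / CL = 116 / 11.13 = 10.42 mg/L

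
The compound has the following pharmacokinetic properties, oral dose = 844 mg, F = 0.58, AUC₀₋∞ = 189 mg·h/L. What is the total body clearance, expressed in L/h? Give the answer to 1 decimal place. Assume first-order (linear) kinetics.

2.6 L/h

CL = F·Dose / AUC = 0.58 × 844 / 189 = 2.590 L/h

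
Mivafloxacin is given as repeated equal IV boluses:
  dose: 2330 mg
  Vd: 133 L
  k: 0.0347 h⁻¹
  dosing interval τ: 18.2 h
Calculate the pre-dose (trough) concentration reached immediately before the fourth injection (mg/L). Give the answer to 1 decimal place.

16.9 mg/L

C₀ per dose = Dose / Vd = 2330 / 133 = 17.52 mg/L
Fraction remaining after one interval: r = e^(−kτ) = e^(−0.03470 × 18.2) = 0.5318
Before dose 4, 3 doses have been given (aged 1τ, 2τ, 3τ).
C_trough = C₀ × (r + r² + … + r^3) = C₀ × r(1−r^3)/(1−r)
        = 17.52 × 0.5318 × (1 − 0.1504) / (1 − 0.5318) = 16.91 mg/L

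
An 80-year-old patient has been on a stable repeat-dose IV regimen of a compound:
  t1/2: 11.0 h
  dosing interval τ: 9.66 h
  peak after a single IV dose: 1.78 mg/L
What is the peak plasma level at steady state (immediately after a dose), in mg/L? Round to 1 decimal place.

k = ln2 / t½ = 0.693147 / 11.0 = 0.06301 h⁻¹
e^(−kτ) = e^(−0.06301 × 9.66) = 0.5441
Accumulation ratio R = 1 / (1 − e^(−kτ)) = 1 / (1 − 0.5441) = 2.193
Steady-state peak = C₀ × R = 1.78 × 2.193 = 3.904 mg/L

3.9 mg/L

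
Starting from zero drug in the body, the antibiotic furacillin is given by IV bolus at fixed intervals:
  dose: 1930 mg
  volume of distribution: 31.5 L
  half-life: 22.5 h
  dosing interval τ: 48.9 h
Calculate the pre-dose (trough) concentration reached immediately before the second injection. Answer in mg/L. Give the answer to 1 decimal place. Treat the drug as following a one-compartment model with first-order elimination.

13.6 mg/L

C₀ per dose = Dose / Vd = 1930 / 31.5 = 61.27 mg/L
k = ln2 / t½ = 0.693147 / 22.5 = 0.03081 h⁻¹
Fraction remaining after one interval: r = e^(−kτ) = e^(−0.03081 × 48.9) = 0.2217
Before dose 2, 1 dose has been given (aged 1τ).
C_trough = C₀ × r = 61.27 × 0.2217 = 13.58 mg/L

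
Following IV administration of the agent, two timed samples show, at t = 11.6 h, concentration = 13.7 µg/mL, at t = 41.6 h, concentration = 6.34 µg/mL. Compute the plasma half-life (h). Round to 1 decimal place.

k = ln(C₁/C₂) / (t₂ − t₁) = ln(13.7/6.34) / (41.6 − 11.6)
  = 0.7705 / 30.00 = 0.02568 h⁻¹
t½ = ln2 / k = 0.693147 / 0.02568 = 26.99 h

27.0 h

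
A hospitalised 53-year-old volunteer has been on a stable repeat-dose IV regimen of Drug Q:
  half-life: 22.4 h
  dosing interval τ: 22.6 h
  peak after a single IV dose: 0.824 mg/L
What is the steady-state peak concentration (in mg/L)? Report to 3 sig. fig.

k = ln2 / t½ = 0.693147 / 22.4 = 0.03094 h⁻¹
e^(−kτ) = e^(−0.03094 × 22.6) = 0.4970
Accumulation ratio R = 1 / (1 − e^(−kτ)) = 1 / (1 − 0.4970) = 1.988
Steady-state peak = C₀ × R = 0.824 × 1.988 = 1.638 mg/L

1.64 mg/L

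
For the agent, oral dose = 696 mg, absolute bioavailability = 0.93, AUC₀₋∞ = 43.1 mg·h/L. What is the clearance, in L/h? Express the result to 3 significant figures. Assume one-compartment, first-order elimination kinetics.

15.0 L/h

CL = F·Dose / AUC = 0.93 × 696 / 43.1 = 15.02 L/h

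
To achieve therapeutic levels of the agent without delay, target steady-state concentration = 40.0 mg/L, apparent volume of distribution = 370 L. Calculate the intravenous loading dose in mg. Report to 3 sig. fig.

LD = Css × Vd = 40.0 × 370 = 14800 mg

14800 mg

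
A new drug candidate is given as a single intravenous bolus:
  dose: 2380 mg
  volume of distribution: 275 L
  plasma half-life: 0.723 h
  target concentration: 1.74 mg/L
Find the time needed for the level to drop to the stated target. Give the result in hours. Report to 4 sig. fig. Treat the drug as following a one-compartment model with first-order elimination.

C₀ = Dose / Vd = 2380 / 275 = 8.655 mg/L
k = ln2 / t½ = 0.693147 / 0.723 = 0.9587 h⁻¹
t = ln(C₀ / C) / k = ln(8.655 / 1.74) / 0.9587
  = ln(4.974) / 0.9587 = 1.604 / 0.9587 = 1.673 h

1.673 h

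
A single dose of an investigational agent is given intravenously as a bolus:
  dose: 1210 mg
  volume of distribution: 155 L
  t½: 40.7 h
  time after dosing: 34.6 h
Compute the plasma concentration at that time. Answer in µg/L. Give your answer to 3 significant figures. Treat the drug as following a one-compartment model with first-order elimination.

4330 µg/L

C₀ = Dose / Vd = 1210 / 155 = 7.806 mg/L
k = ln2 / t½ = 0.693147 / 40.7 = 0.01703 h⁻¹
C = C₀ · e^(−k·t) = 7.806 × e^(−0.01703 × 34.6)
  = 7.806 × 0.5547 = 4.330 mg/L
Convert: 4.330 mg/L × 1000 = 4330 µg/L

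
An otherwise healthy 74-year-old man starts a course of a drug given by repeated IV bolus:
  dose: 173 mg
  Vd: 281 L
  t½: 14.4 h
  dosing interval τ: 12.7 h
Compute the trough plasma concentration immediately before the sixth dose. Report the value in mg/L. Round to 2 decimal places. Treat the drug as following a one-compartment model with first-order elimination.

0.70 mg/L

C₀ per dose = Dose / Vd = 173 / 281 = 0.6157 mg/L
k = ln2 / t½ = 0.693147 / 14.4 = 0.04814 h⁻¹
Fraction remaining after one interval: r = e^(−kτ) = e^(−0.04814 × 12.7) = 0.5426
Before dose 6, 5 doses have been given (aged 1τ, 2τ, 3τ, 4τ, 5τ).
C_trough = C₀ × (r + r² + … + r^5) = C₀ × r(1−r^5)/(1−r)
        = 0.6157 × 0.5426 × (1 − 0.04703) / (1 − 0.5426) = 0.6960 mg/L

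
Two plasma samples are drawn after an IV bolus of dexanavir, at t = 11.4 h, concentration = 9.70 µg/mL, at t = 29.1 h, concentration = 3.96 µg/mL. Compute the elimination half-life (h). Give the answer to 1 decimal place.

13.7 h

k = ln(C₁/C₂) / (t₂ − t₁) = ln(9.70/3.96) / (29.1 − 11.4)
  = 0.8959 / 17.70 = 0.05062 h⁻¹
t½ = ln2 / k = 0.693147 / 0.05062 = 13.69 h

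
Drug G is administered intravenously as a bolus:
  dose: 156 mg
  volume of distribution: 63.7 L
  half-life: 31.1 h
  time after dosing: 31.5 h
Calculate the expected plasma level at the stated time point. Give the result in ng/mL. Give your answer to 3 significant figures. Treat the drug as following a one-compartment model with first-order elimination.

C₀ = Dose / Vd = 156.0 / 63.7 = 2.449 mg/L
k = ln2 / t½ = 0.693147 / 31.1 = 0.02229 h⁻¹
C = C₀ · e^(−k·t) = 2.449 × e^(−0.02229 × 31.5)
  = 2.449 × 0.4955 = 1.213 mg/L
Convert: 1.213 mg/L × 1000 = 1213 ng/mL

1210 ng/mL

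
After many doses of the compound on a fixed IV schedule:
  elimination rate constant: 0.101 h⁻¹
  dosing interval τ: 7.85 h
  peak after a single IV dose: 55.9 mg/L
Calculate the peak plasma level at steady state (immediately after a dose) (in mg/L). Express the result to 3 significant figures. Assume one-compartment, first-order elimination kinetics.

e^(−kτ) = e^(−0.1010 × 7.85) = 0.4526
Accumulation ratio R = 1 / (1 − e^(−kτ)) = 1 / (1 − 0.4526) = 1.827
Steady-state peak = C₀ × R = 55.9 × 1.827 = 102.1 mg/L

102 mg/L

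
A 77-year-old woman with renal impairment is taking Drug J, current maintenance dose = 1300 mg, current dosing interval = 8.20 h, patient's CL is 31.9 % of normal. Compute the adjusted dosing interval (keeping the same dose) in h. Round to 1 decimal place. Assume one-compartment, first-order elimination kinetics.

25.7 h

To keep the same average steady-state level, dosing rate must scale with clearance.
CL ratio = 31.9 / 100 = 0.3190
New interval (same dose) = 8.20 / 0.3190 = 25.71 h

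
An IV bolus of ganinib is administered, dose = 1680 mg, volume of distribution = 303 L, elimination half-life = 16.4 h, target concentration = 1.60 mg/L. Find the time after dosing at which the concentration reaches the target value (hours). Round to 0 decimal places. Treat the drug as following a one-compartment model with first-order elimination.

C₀ = Dose / Vd = 1680 / 303 = 5.545 mg/L
k = ln2 / t½ = 0.693147 / 16.4 = 0.04227 h⁻¹
t = ln(C₀ / C) / k = ln(5.545 / 1.60) / 0.04227
  = ln(3.466) / 0.04227 = 1.243 / 0.04227 = 29.41 h

29 h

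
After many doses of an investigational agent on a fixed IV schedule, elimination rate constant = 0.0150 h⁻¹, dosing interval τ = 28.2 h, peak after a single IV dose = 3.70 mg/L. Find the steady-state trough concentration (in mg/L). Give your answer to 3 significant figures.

7.03 mg/L

e^(−kτ) = e^(−0.01500 × 28.2) = 0.6551
Accumulation ratio R = 1 / (1 − e^(−kτ)) = 1 / (1 − 0.6551) = 2.899
Steady-state trough = C₀ × R × e^(−kτ) = 3.70 × 2.899 × 0.6551 = 7.027 mg/L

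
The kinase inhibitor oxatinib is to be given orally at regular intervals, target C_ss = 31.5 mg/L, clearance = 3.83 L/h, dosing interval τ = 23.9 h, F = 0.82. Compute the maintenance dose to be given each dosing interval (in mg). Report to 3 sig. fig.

3520 mg

At steady state, F × (Dose/τ) = Css × CL.
Dose = Css × CL × τ / F = 31.5 × 3.830 × 23.9 / 0.82 = 3516 mg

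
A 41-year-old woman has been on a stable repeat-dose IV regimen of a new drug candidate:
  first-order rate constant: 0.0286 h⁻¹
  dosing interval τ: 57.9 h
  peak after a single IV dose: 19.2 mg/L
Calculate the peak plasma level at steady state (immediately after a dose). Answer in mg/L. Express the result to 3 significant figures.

23.7 mg/L

e^(−kτ) = e^(−0.02860 × 57.9) = 0.1909
Accumulation ratio R = 1 / (1 − e^(−kτ)) = 1 / (1 − 0.1909) = 1.236
Steady-state peak = C₀ × R = 19.2 × 1.236 = 23.73 mg/L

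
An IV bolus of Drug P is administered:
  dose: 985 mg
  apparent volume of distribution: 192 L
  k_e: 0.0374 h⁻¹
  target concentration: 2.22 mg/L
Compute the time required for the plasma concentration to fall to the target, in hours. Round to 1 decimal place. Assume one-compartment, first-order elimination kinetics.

C₀ = Dose / Vd = 985.0 / 192 = 5.130 mg/L
t = ln(C₀ / C) / k = ln(5.130 / 2.22) / 0.03740
  = ln(2.311) / 0.03740 = 0.8377 / 0.03740 = 22.40 h

22.4 h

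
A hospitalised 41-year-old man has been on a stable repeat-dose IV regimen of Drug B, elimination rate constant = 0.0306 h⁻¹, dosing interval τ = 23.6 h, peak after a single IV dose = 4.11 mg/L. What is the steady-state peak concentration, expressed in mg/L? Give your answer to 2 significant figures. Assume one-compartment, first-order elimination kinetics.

e^(−kτ) = e^(−0.03060 × 23.6) = 0.4857
Accumulation ratio R = 1 / (1 − e^(−kτ)) = 1 / (1 − 0.4857) = 1.944
Steady-state peak = C₀ × R = 4.11 × 1.944 = 7.990 mg/L

8.0 mg/L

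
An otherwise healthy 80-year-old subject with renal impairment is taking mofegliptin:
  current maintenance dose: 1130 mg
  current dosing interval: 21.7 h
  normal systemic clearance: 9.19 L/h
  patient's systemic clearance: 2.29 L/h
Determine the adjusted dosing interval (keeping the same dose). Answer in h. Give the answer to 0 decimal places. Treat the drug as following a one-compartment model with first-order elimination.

To keep the same average steady-state level, dosing rate must scale with clearance.
CL ratio = 2.29 / 9.19 = 0.2492
New interval (same dose) = 21.7 / 0.2492 = 87.08 h

87 h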